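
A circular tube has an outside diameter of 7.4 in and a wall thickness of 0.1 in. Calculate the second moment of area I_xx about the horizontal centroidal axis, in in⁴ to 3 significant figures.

I_xx ≈ 15.3 in⁴

Break the section into simple shapes (no overlaps), measuring from the bottom-left corner of the bounding box.
Outer circle: ⌀7.4, A = 43.008 in², y = 3.7 in, Ī = 147.2 in⁴.
Bore (subtracted): ⌀7.2, A = 40.715 in², y = 3.7 in, Ī = 131.92 in⁴.
By symmetry the centroid is at mid-height, ȳ = 3.7 in.
All pieces are centred on the horizontal centroidal axis, so I = ΣĪ (holes subtracted) = 15.28 in⁴.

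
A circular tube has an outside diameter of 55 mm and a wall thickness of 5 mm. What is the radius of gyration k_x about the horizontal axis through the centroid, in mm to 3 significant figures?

k_x ≈ 17.8 mm

Split into non-overlapping primitives; take the origin at the lower-left of the bounding box.
Outer circle: ⌀55, A = 2375.8 mm², y = 27.5 mm, Ī = 449 180 mm⁴.
Bore (subtracted): ⌀45, A = 1590.4 mm², y = 27.5 mm, Ī = 201 289 mm⁴.
By symmetry the centroid is at mid-height, ȳ = 27.5 mm.
All pieces are centred on the horizontal axis through the centroid, so I = ΣĪ (holes subtracted) = 247 891 mm⁴.
Radius of gyration: k = √(I/A) = √(247 891 / 785.4) = 17.766 mm.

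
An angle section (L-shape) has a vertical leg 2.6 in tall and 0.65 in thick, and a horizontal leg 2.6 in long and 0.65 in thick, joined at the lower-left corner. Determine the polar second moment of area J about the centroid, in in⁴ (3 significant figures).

Treat the section as a set of non-overlapping primitives; coordinates are from the bounding-box lower-left.
Vertical leg: 0.65 × 2.6, A = 1.69 in², y = 1.3 in, Ī = 0.95203 in⁴.
Horizontal leg (remainder): 1.95 × 0.65, A = 1.2675 in², y = 0.325 in, Ī = 0.044627 in⁴.
Centroid: ȳ = ΣA·y / ΣA = 0.88214 in.
Transfer each piece to the centroidal x-axis using Ī + A·d² with d = y − 0.88214:
  vertical leg: d = 0.41786 in → contributes +1.2471 in⁴
  horizontal leg (remainder): d = -0.55714 in → contributes +0.43807 in⁴
Total I = 1.6852 in⁴.
For the y-axis: x̄ = 0.88214 in.
Repeating about the centroidal y-axis gives I_y = 1.6852 in⁴.
Polar second moment: J = I_x + I_y = 3.3704 in⁴.

J ≈ 3.37 in⁴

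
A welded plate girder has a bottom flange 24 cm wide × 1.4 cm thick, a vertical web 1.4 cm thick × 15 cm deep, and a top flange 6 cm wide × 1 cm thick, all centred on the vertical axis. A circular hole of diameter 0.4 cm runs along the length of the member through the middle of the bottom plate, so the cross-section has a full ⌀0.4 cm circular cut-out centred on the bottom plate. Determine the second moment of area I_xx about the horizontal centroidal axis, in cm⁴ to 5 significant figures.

Decompose the section into non-overlapping parts with the origin at the bottom-left of its bounding rectangle.
Bottom plate: 24 × 1.4, A = 33.6 cm², y = 0.7 cm, Ī = 5.488 cm⁴.
Web plate: 1.4 × 15, A = 21 cm², y = 8.9 cm, Ī = 393.75 cm⁴.
Top plate: 6 × 1, A = 6 cm², y = 16.9 cm, Ī = 0.5 cm⁴.
Hole (subtracted): ⌀0.4, A = 0.1256637 cm², y = 0.7 cm, Ī = 0.001256637 cm⁴.
Centroid: ȳ = ΣA·y / ΣA = 5.154782 cm.
Transfer each piece to the horizontal centroidal axis using Ī + A·d² with d = y − 5.154782:
  bottom plate: d = -4.454782 cm → contributes +672.2829 cm⁴
  web plate: d = 3.745218 cm → contributes +688.3098 cm⁴
  top plate: d = 11.74522 cm → contributes +828.2008 cm⁴
  hole: d = -4.454782 cm → contributes −2.495064 cm⁴
Total I = 2186.298 cm⁴.

I_xx ≈ 2186.3 cm⁴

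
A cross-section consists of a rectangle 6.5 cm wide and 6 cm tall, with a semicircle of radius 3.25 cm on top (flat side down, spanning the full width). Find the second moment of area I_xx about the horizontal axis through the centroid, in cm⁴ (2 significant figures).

Split into non-overlapping primitives; take the origin at the lower-left of the bounding box.
Rectangular body: 6.5 × 6, A = 39 cm², y = 3 cm, Ī = 117 cm⁴.
Semicircular cap: semicircle r = 3.25, A = 16.59 cm², y = 7.379 cm, Ī = 12.25 cm⁴.
Centroid: ȳ = ΣA·y / ΣA = 4.307 cm.
Transfer each piece to the horizontal axis through the centroid using Ī + A·d² with d = y − 4.307:
  rectangular body: d = -1.307 cm → contributes +183.6 cm⁴
  semicircular cap: d = 3.072 cm → contributes +168.9 cm⁴
Total I = 352.5 cm⁴.

I_xx ≈ 350 cm⁴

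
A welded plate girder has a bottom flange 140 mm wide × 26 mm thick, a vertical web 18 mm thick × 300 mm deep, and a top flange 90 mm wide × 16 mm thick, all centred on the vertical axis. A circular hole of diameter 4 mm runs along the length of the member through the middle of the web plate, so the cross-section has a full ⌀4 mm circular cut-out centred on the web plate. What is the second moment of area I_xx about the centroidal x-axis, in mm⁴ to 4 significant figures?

I_xx ≈ 1.606 × 10⁸ mm⁴

Decompose the section into non-overlapping parts with the origin at the bottom-left of its bounding rectangle.
Bottom plate: 140 × 26, A = 3 640 mm², y = 13 mm, Ī = 205 053 mm⁴.
Web plate: 18 × 300, A = 5 400 mm², y = 176 mm, Ī = 40 500 000 mm⁴.
Top plate: 90 × 16, A = 1 440 mm², y = 334 mm, Ī = 30 720 mm⁴.
Hole (subtracted): ⌀4, A = 12.5664 mm², y = 176 mm, Ī = 12.5664 mm⁴.
Centroid: ȳ = ΣA·y / ΣA = 141.054 mm.
Transfer each piece to the centroidal x-axis using Ī + A·d² with d = y − 141.054:
  bottom plate: d = -128.054 mm → contributes +59 892 692 mm⁴
  web plate: d = 34.9465 mm → contributes +47 094 786 mm⁴
  top plate: d = 192.946 mm → contributes +53 639 538 mm⁴
  hole: d = 34.9465 mm → contributes −15359.3 mm⁴
Total I = 160 611 657 mm⁴.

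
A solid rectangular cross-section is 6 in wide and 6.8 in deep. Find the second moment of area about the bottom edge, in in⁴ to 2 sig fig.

The section: 6 × 6.8, A = 40.8 in², y = 3.4 in, Ī = 157.2 in⁴.
Transfer it to the base of the section using Ī + A·d² with d = y − 0:
  the section: d = 3.4 in → contributes +628.9 in⁴
Total I = 628.9 in⁴.

I_base ≈ 630 in⁴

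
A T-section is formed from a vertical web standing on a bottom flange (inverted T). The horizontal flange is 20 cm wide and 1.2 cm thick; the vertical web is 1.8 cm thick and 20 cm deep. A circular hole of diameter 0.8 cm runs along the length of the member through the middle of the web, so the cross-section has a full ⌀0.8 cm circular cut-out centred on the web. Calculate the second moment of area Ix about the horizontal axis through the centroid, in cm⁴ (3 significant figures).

Ix ≈ 2810 cm⁴

Break the section into simple shapes (no overlaps), measuring from the bottom-left corner of the bounding box.
Flange: 20 × 1.2, A = 24 cm², y = 0.6 cm, Ī = 2.88 cm⁴.
Web: 1.8 × 20, A = 36 cm², y = 11.2 cm, Ī = 1 200 cm⁴.
Hole (subtracted): ⌀0.8, A = 0.50265 cm², y = 11.2 cm, Ī = 0.020106 cm⁴.
Centroid: ȳ = ΣA·y / ΣA = 6.9242 cm.
Transfer each piece to the horizontal axis through the centroid using Ī + A·d² with d = y − 6.9242:
  flange: d = -6.3242 cm → contributes +962.77 cm⁴
  web: d = 4.2758 cm → contributes +1858.2 cm⁴
  hole: d = 4.2758 cm → contributes −9.21 cm⁴
Total I = 2811.7 cm⁴.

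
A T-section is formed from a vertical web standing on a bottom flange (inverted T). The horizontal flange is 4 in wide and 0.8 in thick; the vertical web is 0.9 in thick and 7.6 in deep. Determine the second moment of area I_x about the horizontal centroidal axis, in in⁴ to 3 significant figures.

I_x ≈ 71.6 in⁴

Split into non-overlapping primitives; take the origin at the lower-left of the bounding box.
Flange: 4 × 0.8, A = 3.2 in², y = 0.4 in, Ī = 0.17067 in⁴.
Web: 0.9 × 7.6, A = 6.84 in², y = 4.6 in, Ī = 32.923 in⁴.
Centroid: ȳ = ΣA·y / ΣA = 3.2614 in.
Transfer each piece to the horizontal centroidal axis using Ī + A·d² with d = y − 3.2614:
  flange: d = -2.8614 in → contributes +26.37 in⁴
  web: d = 1.3386 in → contributes +45.18 in⁴
Total I = 71.55 in⁴.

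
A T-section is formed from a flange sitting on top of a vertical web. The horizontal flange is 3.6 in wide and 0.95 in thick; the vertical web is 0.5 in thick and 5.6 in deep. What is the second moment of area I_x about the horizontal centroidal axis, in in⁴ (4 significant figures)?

Treat the section as a set of non-overlapping primitives; coordinates are from the bounding-box lower-left.
Flange: 3.6 × 0.95, A = 3.42 in², y = 6.075 in, Ī = 0.257213 in⁴.
Web: 0.5 × 5.6, A = 2.8 in², y = 2.8 in, Ī = 7.31733 in⁴.
Centroid: ȳ = ΣA·y / ΣA = 4.60072 in.
Transfer each piece to the horizontal centroidal axis using Ī + A·d² with d = y − 4.60072:
  flange: d = 1.47428 in → contributes +7.69055 in⁴
  web: d = -1.80072 in → contributes +16.3966 in⁴
Total I = 24.0872 in⁴.

I_x ≈ 24.09 in⁴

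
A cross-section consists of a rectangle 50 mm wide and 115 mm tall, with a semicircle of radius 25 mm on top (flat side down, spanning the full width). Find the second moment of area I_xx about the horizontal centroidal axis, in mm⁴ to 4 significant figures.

I_xx ≈ 1.027 × 10⁷ mm⁴

Split into non-overlapping primitives; take the origin at the lower-left of the bounding box.
Rectangular body: 50 × 115, A = 5 750 mm², y = 57.5 mm, Ī = 6 336 979 mm⁴.
Semicircular cap: semicircle r = 25, A = 981.748 mm², y = 125.61 mm, Ī = 42873.8 mm⁴.
Centroid: ȳ = ΣA·y / ΣA = 67.4331 mm.
Transfer each piece to the horizontal centroidal axis using Ī + A·d² with d = y − 67.4331:
  rectangular body: d = -9.93311 mm → contributes +6 904 312 mm⁴
  semicircular cap: d = 58.1772 mm → contributes +3 365 687 mm⁴
Total I = 10 269 999 mm⁴.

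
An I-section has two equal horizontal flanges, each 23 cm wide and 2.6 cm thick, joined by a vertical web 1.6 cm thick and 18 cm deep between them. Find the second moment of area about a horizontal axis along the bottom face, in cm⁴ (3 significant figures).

Split into non-overlapping primitives; take the origin at the lower-left of the bounding box.
Bottom flange: 23 × 2.6, A = 59.8 cm², y = 1.3 cm, Ī = 33.687 cm⁴.
Web: 1.6 × 18, A = 28.8 cm², y = 11.6 cm, Ī = 777.6 cm⁴.
Top flange: 23 × 2.6, A = 59.8 cm², y = 21.9 cm, Ī = 33.687 cm⁴.
Transfer each piece to a horizontal axis along the bottom face using Ī + A·d² with d = y − 0:
  bottom flange: d = 1.3 cm → contributes +134.75 cm⁴
  web: d = 11.6 cm → contributes +4652.9 cm⁴
  top flange: d = 21.9 cm → contributes +28 714 cm⁴
Total I = 33 502 cm⁴.

I_base ≈ 3.35 × 10⁴ cm⁴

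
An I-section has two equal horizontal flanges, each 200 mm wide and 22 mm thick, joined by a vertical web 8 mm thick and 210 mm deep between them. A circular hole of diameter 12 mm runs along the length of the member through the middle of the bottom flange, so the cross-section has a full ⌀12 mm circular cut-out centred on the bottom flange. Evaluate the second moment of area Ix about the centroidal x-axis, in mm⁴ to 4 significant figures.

Ix ≈ 1.234 × 10⁸ mm⁴

Treat the section as a set of non-overlapping primitives; coordinates are from the bounding-box lower-left.
Bottom flange: 200 × 22, A = 4 400 mm², y = 11 mm, Ī = 177 467 mm⁴.
Web: 8 × 210, A = 1 680 mm², y = 127 mm, Ī = 6 174 000 mm⁴.
Top flange: 200 × 22, A = 4 400 mm², y = 243 mm, Ī = 177 467 mm⁴.
Hole (subtracted): ⌀12, A = 113.097 mm², y = 11 mm, Ī = 1017.88 mm⁴.
Centroid: ȳ = ΣA·y / ΣA = 128.265 mm.
Transfer each piece to the centroidal x-axis using Ī + A·d² with d = y − 128.265:
  bottom flange: d = -117.265 mm → contributes +60 682 733 mm⁴
  web: d = -1.2655 mm → contributes +6 176 690 mm⁴
  top flange: d = 114.735 mm → contributes +58 099 093 mm⁴
  hole: d = -117.265 mm → contributes −1 556 242 mm⁴
Total I = 123 402 275 mm⁴.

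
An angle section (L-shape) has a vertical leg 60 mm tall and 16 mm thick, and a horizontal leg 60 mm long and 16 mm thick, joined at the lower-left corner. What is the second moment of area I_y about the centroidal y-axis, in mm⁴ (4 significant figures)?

I_y ≈ 4.996 × 10⁵ mm⁴

Split into non-overlapping primitives; take the origin at the lower-left of the bounding box.
Vertical leg: 16 × 60, A = 960 mm², x = 8 mm, Ī = 20 480 mm⁴.
Horizontal leg (remainder): 44 × 16, A = 704 mm², x = 38 mm, Ī = 113 579 mm⁴.
Centroid: x̄ = ΣA·x / ΣA = 20.6923 mm.
Transfer each piece to the centroidal y-axis using Ī + A·d² with d = x − 20.6923:
  vertical leg: d = -12.6923 mm → contributes +175 131 mm⁴
  horizontal leg (remainder): d = 17.3077 mm → contributes +324 466 mm⁴
Total I = 499 597 mm⁴.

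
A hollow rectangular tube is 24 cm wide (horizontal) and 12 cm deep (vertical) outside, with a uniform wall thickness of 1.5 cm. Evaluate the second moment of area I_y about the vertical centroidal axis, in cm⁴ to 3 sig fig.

I_y ≈ 6880 cm⁴

Break the section into simple shapes (no overlaps), measuring from the bottom-left corner of the bounding box.
Outer rectangle: 24 × 12, A = 288 cm², x = 12 cm, Ī = 13 824 cm⁴.
Inner void (subtracted): 21 × 9, A = 189 cm², x = 12 cm, Ī = 6945.8 cm⁴.
By symmetry the centroid is at mid-width, x̄ = 12 cm.
All pieces are centred on the vertical centroidal axis, so I = ΣĪ (holes subtracted) = 6878.3 cm⁴.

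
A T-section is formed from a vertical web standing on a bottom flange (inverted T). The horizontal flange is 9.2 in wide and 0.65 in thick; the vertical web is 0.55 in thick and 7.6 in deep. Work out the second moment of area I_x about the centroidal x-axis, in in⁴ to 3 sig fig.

Treat the section as a set of non-overlapping primitives; coordinates are from the bounding-box lower-left.
Flange: 9.2 × 0.65, A = 5.98 in², y = 0.325 in, Ī = 0.21055 in⁴.
Web: 0.55 × 7.6, A = 4.18 in², y = 4.45 in, Ī = 20.12 in⁴.
Centroid: ȳ = ΣA·y / ΣA = 2.0221 in.
Transfer each piece to the centroidal x-axis using Ī + A·d² with d = y − 2.0221:
  flange: d = -1.6971 in → contributes +17.434 in⁴
  web: d = 2.4279 in → contributes +44.76 in⁴
Total I = 62.193 in⁴.

I_x ≈ 62.2 in⁴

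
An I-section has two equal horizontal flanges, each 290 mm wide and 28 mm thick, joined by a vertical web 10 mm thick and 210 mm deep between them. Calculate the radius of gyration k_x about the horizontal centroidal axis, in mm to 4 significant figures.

Treat the section as a set of non-overlapping primitives; coordinates are from the bounding-box lower-left.
Bottom flange: 290 × 28, A = 8 120 mm², y = 14 mm, Ī = 530 507 mm⁴.
Web: 10 × 210, A = 2 100 mm², y = 133 mm, Ī = 7 717 500 mm⁴.
Top flange: 290 × 28, A = 8 120 mm², y = 252 mm, Ī = 530 507 mm⁴.
By symmetry the centroid is at mid-height, ȳ = 133 mm.
Transfer each piece to the horizontal centroidal axis using Ī + A·d² with d = y − 133:
  bottom flange: d = -119 mm → contributes +115 517 827 mm⁴
  web: d = 0 mm → contributes +7 717 500 mm⁴
  top flange: d = 119 mm → contributes +115 517 827 mm⁴
Total I = 238 753 153 mm⁴.
Radius of gyration: k = √(I/A) = √(238 753 153 / 18 340) = 114.097 mm.

k_x ≈ 114.1 mm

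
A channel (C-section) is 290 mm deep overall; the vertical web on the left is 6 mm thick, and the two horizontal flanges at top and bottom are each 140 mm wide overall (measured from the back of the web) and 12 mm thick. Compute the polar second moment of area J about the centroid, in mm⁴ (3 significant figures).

Break the section into simple shapes (no overlaps), measuring from the bottom-left corner of the bounding box.
Web: 6 × 290, A = 1 740 mm², y = 145 mm, Ī = 12 194 500 mm⁴.
Top flange (beyond web): 134 × 12, A = 1 608 mm², y = 284 mm, Ī = 19 296 mm⁴.
Bottom flange (beyond web): 134 × 12, A = 1 608 mm², y = 6 mm, Ī = 19 296 mm⁴.
By symmetry the centroid is at mid-height, ȳ = 145 mm.
Transfer each piece to the centroidal x-axis using Ī + A·d² with d = y − 145:
  web: d = 0 mm → contributes +12 194 500 mm⁴
  top flange (beyond web): d = 139 mm → contributes +31 087 464 mm⁴
  bottom flange (beyond web): d = -139 mm → contributes +31 087 464 mm⁴
Total I = 74 369 428 mm⁴.
For the y-axis: x̄ = 48.424 mm.
Repeating about the centroidal y-axis gives I_y = 10 350 038 mm⁴.
Polar second moment: J = I_x + I_y = 84 719 466 mm⁴.

J ≈ 8.47 × 10⁷ mm⁴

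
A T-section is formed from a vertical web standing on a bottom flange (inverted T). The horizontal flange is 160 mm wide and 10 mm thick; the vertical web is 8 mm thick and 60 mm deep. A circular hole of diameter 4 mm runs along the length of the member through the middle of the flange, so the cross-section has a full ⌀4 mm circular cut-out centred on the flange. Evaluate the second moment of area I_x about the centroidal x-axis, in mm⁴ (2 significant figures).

I_x ≈ 6.1 × 10⁵ mm⁴

Decompose the section into non-overlapping parts with the origin at the bottom-left of its bounding rectangle.
Flange: 160 × 10, A = 1 600 mm², y = 5 mm, Ī = 13 333 mm⁴.
Web: 8 × 60, A = 480 mm², y = 40 mm, Ī = 144 000 mm⁴.
Hole (subtracted): ⌀4, A = 12.57 mm², y = 5 mm, Ī = 12.57 mm⁴.
Centroid: ȳ = ΣA·y / ΣA = 13.13 mm.
Transfer each piece to the centroidal x-axis using Ī + A·d² with d = y − 13.13:
  flange: d = -8.126 mm → contributes +118 985 mm⁴
  web: d = 26.87 mm → contributes +490 661 mm⁴
  hole: d = -8.126 mm → contributes −842.4 mm⁴
Total I = 608 804 mm⁴.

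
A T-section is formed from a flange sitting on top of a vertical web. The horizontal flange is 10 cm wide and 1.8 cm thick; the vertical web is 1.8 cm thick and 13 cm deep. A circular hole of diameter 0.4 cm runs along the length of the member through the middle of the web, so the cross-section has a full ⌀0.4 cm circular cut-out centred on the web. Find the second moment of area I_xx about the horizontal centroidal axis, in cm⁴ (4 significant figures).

I_xx ≈ 890.2 cm⁴

Split into non-overlapping primitives; take the origin at the lower-left of the bounding box.
Flange: 10 × 1.8, A = 18 cm², y = 13.9 cm, Ī = 4.86 cm⁴.
Web: 1.8 × 13, A = 23.4 cm², y = 6.5 cm, Ī = 329.55 cm⁴.
Hole (subtracted): ⌀0.4, A = 0.125664 cm², y = 6.5 cm, Ī = 0.00125664 cm⁴.
Centroid: ȳ = ΣA·y / ΣA = 9.72719 cm.
Transfer each piece to the horizontal centroidal axis using Ī + A·d² with d = y − 9.72719:
  flange: d = 4.17281 cm → contributes +318.283 cm⁴
  web: d = -3.22719 cm → contributes +573.255 cm⁴
  hole: d = -3.22719 cm → contributes −1.31001 cm⁴
Total I = 890.227 cm⁴.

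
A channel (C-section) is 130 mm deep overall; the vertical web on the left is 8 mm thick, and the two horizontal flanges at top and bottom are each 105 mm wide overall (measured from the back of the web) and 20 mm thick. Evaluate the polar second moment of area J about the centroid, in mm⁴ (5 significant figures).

J ≈ 1.8639 × 10⁷ mm⁴

Treat the section as a set of non-overlapping primitives; coordinates are from the bounding-box lower-left.
Web: 8 × 130, A = 1 040 mm², y = 65 mm, Ī = 1 464 667 mm⁴.
Top flange (beyond web): 97 × 20, A = 1 940 mm², y = 120 mm, Ī = 64666.67 mm⁴.
Bottom flange (beyond web): 97 × 20, A = 1 940 mm², y = 10 mm, Ī = 64666.67 mm⁴.
By symmetry the centroid is at mid-height, ȳ = 65 mm.
Transfer each piece to the centroidal x-axis using Ī + A·d² with d = y − 65:
  web: d = 0 mm → contributes +1 464 667 mm⁴
  top flange (beyond web): d = 55 mm → contributes +5 933 167 mm⁴
  bottom flange (beyond web): d = -55 mm → contributes +5 933 167 mm⁴
Total I = 13 331 000 mm⁴.
For the y-axis: x̄ = 45.40244 mm.
Repeating about the centroidal y-axis gives I_y = 5 308 363 mm⁴.
Polar second moment: J = I_x + I_y = 18 639 363 mm⁴.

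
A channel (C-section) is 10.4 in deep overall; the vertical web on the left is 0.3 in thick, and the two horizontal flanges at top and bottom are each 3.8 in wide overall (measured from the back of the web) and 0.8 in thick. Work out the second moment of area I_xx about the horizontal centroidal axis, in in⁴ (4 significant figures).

I_xx ≈ 157.4 in⁴

Treat the section as a set of non-overlapping primitives; coordinates are from the bounding-box lower-left.
Web: 0.3 × 10.4, A = 3.12 in², y = 5.2 in, Ī = 28.1216 in⁴.
Top flange (beyond web): 3.5 × 0.8, A = 2.8 in², y = 10 in, Ī = 0.149333 in⁴.
Bottom flange (beyond web): 3.5 × 0.8, A = 2.8 in², y = 0.4 in, Ī = 0.149333 in⁴.
By symmetry the centroid is at mid-height, ȳ = 5.2 in.
Transfer each piece to the horizontal centroidal axis using Ī + A·d² with d = y − 5.2:
  web: d = 0 in → contributes +28.1216 in⁴
  top flange (beyond web): d = 4.8 in → contributes +64.6613 in⁴
  bottom flange (beyond web): d = -4.8 in → contributes +64.6613 in⁴
Total I = 157.444 in⁴.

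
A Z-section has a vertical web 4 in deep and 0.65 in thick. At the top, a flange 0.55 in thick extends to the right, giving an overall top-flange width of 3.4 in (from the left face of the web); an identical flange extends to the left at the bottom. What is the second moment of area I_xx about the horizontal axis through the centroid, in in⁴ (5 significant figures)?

Decompose the section into non-overlapping parts with the origin at the bottom-left of its bounding rectangle.
Web: 0.65 × 4, A = 2.6 in², y = 2 in, Ī = 3.466667 in⁴.
Top flange (beyond web): 2.75 × 0.55, A = 1.5125 in², y = 3.725 in, Ī = 0.0381276 in⁴.
Bottom flange (beyond web): 2.75 × 0.55, A = 1.5125 in², y = 0.275 in, Ī = 0.0381276 in⁴.
Centroid: ȳ = ΣA·y / ΣA = 2 in.
Transfer each piece to the horizontal axis through the centroid using Ī + A·d² with d = y − 2:
  web: d = 0 in → contributes +3.466667 in⁴
  top flange (beyond web): d = 1.725 in → contributes +4.53876 in⁴
  bottom flange (beyond web): d = -1.725 in → contributes +4.53876 in⁴
Total I = 12.54419 in⁴.

I_xx ≈ 12.544 in⁴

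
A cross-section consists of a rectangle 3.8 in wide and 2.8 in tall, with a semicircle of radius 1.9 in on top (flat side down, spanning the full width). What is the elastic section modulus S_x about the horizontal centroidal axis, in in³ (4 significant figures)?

S_x ≈ 10.42 in³

Split into non-overlapping primitives; take the origin at the lower-left of the bounding box.
Rectangular body: 3.8 × 2.8, A = 10.64 in², y = 1.4 in, Ī = 6.95147 in⁴.
Semicircular cap: semicircle r = 1.9, A = 5.67057 in², y = 3.60639 in, Ī = 1.43036 in⁴.
Centroid: ȳ = ΣA·y / ΣA = 2.16708 in.
Transfer each piece to the horizontal centroidal axis using Ī + A·d² with d = y − 2.16708:
  rectangular body: d = -0.767077 in → contributes +13.2121 in⁴
  semicircular cap: d = 1.43931 in → contributes +13.1776 in⁴
Total I = 26.3897 in⁴.
Extreme fibre distance c = 2.53292 in; S = I/c = 10.4187 in³.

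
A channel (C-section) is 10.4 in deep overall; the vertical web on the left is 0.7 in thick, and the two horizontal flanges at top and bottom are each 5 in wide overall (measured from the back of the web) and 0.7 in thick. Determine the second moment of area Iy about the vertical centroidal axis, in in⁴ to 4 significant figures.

Iy ≈ 30.17 in⁴

Treat the section as a set of non-overlapping primitives; coordinates are from the bounding-box lower-left.
Web: 0.7 × 10.4, A = 7.28 in², x = 0.35 in, Ī = 0.297267 in⁴.
Top flange (beyond web): 4.3 × 0.7, A = 3.01 in², x = 2.85 in, Ī = 4.63791 in⁴.
Bottom flange (beyond web): 4.3 × 0.7, A = 3.01 in², x = 2.85 in, Ī = 4.63791 in⁴.
Centroid: x̄ = ΣA·x / ΣA = 1.48158 in.
Transfer each piece to the vertical centroidal axis using Ī + A·d² with d = x − 1.48158:
  web: d = -1.13158 in → contributes +9.61909 in⁴
  top flange (beyond web): d = 1.36842 in → contributes +10.2744 in⁴
  bottom flange (beyond web): d = 1.36842 in → contributes +10.2744 in⁴
Total I = 30.1678 in⁴.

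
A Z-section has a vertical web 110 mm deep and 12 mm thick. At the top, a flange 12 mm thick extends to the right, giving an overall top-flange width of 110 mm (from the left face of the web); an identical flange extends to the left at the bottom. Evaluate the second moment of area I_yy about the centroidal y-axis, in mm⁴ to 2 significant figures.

I_yy ≈ 9.0 × 10⁶ mm⁴

Treat the section as a set of non-overlapping primitives; coordinates are from the bounding-box lower-left.
Web: 12 × 110, A = 1 320 mm², x = 104 mm, Ī = 15 840 mm⁴.
Top flange (beyond web): 98 × 12, A = 1 176 mm², x = 159 mm, Ī = 941 192 mm⁴.
Bottom flange (beyond web): 98 × 12, A = 1 176 mm², x = 49 mm, Ī = 941 192 mm⁴.
Centroid: x̄ = ΣA·x / ΣA = 104 mm.
Transfer each piece to the centroidal y-axis using Ī + A·d² with d = x − 104:
  web: d = 0 mm → contributes +15 840 mm⁴
  top flange (beyond web): d = 55 mm → contributes +4 498 592 mm⁴
  bottom flange (beyond web): d = -55 mm → contributes +4 498 592 mm⁴
Total I = 9 013 024 mm⁴.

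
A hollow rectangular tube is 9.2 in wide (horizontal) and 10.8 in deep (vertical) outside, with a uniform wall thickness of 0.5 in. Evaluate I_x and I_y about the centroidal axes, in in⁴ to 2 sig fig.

I_x ≈ 320 in⁴, I_y ≈ 250 in⁴

Decompose the section into non-overlapping parts with the origin at the bottom-left of its bounding rectangle.
Outer rectangle: 9.2 × 10.8, A = 99.36 in², y = 5.4 in, Ī = 965.8 in⁴.
Inner void (subtracted): 8.2 × 9.8, A = 80.36 in², y = 5.4 in, Ī = 643.1 in⁴.
By symmetry the centroid is at mid-height, ȳ = 5.4 in.
All pieces are centred on the centroidal x-axis, so I = ΣĪ (holes subtracted) = 322.6 in⁴.
Repeating about the centroidal y-axis gives I_y = 250.5 in⁴.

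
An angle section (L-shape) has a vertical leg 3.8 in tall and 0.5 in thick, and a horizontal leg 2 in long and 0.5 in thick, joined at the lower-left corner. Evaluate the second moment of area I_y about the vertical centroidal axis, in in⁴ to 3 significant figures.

Split into non-overlapping primitives; take the origin at the lower-left of the bounding box.
Vertical leg: 0.5 × 3.8, A = 1.9 in², x = 0.25 in, Ī = 0.039583 in⁴.
Horizontal leg (remainder): 1.5 × 0.5, A = 0.75 in², x = 1.25 in, Ī = 0.14063 in⁴.
Centroid: x̄ = ΣA·x / ΣA = 0.53302 in.
Transfer each piece to the vertical centroidal axis using Ī + A·d² with d = x − 0.53302:
  vertical leg: d = -0.28302 in → contributes +0.19177 in⁴
  horizontal leg (remainder): d = 0.71698 in → contributes +0.52617 in⁴
Total I = 0.71794 in⁴.

I_y ≈ 0.718 in⁴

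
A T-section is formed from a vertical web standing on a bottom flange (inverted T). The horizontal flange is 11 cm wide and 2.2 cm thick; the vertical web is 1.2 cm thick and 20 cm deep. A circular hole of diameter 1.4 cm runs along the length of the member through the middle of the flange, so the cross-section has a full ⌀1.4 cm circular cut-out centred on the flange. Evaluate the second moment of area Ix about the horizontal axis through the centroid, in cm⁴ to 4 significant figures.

Ix ≈ 2246 cm⁴

Treat the section as a set of non-overlapping primitives; coordinates are from the bounding-box lower-left.
Flange: 11 × 2.2, A = 24.2 cm², y = 1.1 cm, Ī = 9.76067 cm⁴.
Web: 1.2 × 20, A = 24 cm², y = 12.2 cm, Ī = 800 cm⁴.
Hole (subtracted): ⌀1.4, A = 1.53938 cm², y = 1.1 cm, Ī = 0.188574 cm⁴.
Centroid: ȳ = ΣA·y / ΣA = 6.80931 cm.
Transfer each piece to the horizontal axis through the centroid using Ī + A·d² with d = y − 6.80931:
  flange: d = -5.70931 cm → contributes +798.59 cm⁴
  web: d = 5.39069 cm → contributes +1497.43 cm⁴
  hole: d = -5.70931 cm → contributes −50.3666 cm⁴
Total I = 2245.65 cm⁴.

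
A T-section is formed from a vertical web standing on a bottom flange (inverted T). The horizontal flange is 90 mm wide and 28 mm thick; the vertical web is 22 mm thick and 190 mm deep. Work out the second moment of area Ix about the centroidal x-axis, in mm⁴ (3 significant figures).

Ix ≈ 3.14 × 10⁷ mm⁴

Break the section into simple shapes (no overlaps), measuring from the bottom-left corner of the bounding box.
Flange: 90 × 28, A = 2 520 mm², y = 14 mm, Ī = 164 640 mm⁴.
Web: 22 × 190, A = 4 180 mm², y = 123 mm, Ī = 12 574 833 mm⁴.
Centroid: ȳ = ΣA·y / ΣA = 82.003 mm.
Transfer each piece to the centroidal x-axis using Ī + A·d² with d = y − 82.003:
  flange: d = -68.003 mm → contributes +11 818 143 mm⁴
  web: d = 40.997 mm → contributes +19 600 390 mm⁴
Total I = 31 418 533 mm⁴.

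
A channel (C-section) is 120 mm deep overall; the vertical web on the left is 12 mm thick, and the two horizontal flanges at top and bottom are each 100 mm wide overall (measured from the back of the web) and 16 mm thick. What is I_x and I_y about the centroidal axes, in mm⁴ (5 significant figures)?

I_x ≈ 9.4025 × 10⁶ mm⁴, I_y ≈ 4.2165 × 10⁶ mm⁴

Split into non-overlapping primitives; take the origin at the lower-left of the bounding box.
Web: 12 × 120, A = 1 440 mm², y = 60 mm, Ī = 1 728 000 mm⁴.
Top flange (beyond web): 88 × 16, A = 1 408 mm², y = 112 mm, Ī = 30037.33 mm⁴.
Bottom flange (beyond web): 88 × 16, A = 1 408 mm², y = 8 mm, Ī = 30037.33 mm⁴.
By symmetry the centroid is at mid-height, ȳ = 60 mm.
Transfer each piece to the centroidal x-axis using Ī + A·d² with d = y − 60:
  web: d = 0 mm → contributes +1 728 000 mm⁴
  top flange (beyond web): d = 52 mm → contributes +3 837 269 mm⁴
  bottom flange (beyond web): d = -52 mm → contributes +3 837 269 mm⁴
Total I = 9 402 539 mm⁴.
For the y-axis: x̄ = 39.08271 mm.
Repeating about the centroidal y-axis gives I_y = 4 216 494 mm⁴.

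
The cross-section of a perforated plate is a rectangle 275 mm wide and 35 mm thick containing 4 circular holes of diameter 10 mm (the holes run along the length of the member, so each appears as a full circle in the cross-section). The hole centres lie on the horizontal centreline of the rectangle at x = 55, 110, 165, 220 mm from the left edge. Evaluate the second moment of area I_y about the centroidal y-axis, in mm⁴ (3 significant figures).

Split into non-overlapping primitives; take the origin at the lower-left of the bounding box.
Plate: 275 × 35, A = 9 625 mm², x = 137.5 mm, Ī = 60 657 552 mm⁴.
Hole 1 (subtracted): ⌀10, A = 78.54 mm², x = 55 mm, Ī = 490.87 mm⁴.
Hole 2 (subtracted): ⌀10, A = 78.54 mm², x = 110 mm, Ī = 490.87 mm⁴.
Hole 3 (subtracted): ⌀10, A = 78.54 mm², x = 165 mm, Ī = 490.87 mm⁴.
Hole 4 (subtracted): ⌀10, A = 78.54 mm², x = 220 mm, Ī = 490.87 mm⁴.
By symmetry the centroid is at mid-width, x̄ = 137.5 mm.
Transfer each piece to the centroidal y-axis using Ī + A·d² with d = x − 137.5:
  plate: d = 0 mm → contributes +60 657 552 mm⁴
  hole 1: d = -82.5 mm → contributes −535 052 mm⁴
  hole 2: d = -27.5 mm → contributes −59 887 mm⁴
  hole 3: d = 27.5 mm → contributes −59 887 mm⁴
  hole 4: d = 82.5 mm → contributes −535 052 mm⁴
Total I = 59 467 674 mm⁴.

I_y ≈ 5.95 × 10⁷ mm⁴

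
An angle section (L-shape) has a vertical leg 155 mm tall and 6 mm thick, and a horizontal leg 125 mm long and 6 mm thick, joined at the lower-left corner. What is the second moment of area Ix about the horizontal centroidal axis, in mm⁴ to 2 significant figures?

Split into non-overlapping primitives; take the origin at the lower-left of the bounding box.
Vertical leg: 6 × 155, A = 930 mm², y = 77.5 mm, Ī = 1 861 938 mm⁴.
Horizontal leg (remainder): 119 × 6, A = 714 mm², y = 3 mm, Ī = 2 142 mm⁴.
Centroid: ȳ = ΣA·y / ΣA = 45.14 mm.
Transfer each piece to the horizontal centroidal axis using Ī + A·d² with d = y − 45.14:
  vertical leg: d = 32.36 mm → contributes +2 835 555 mm⁴
  horizontal leg (remainder): d = -42.14 mm → contributes +1 270 299 mm⁴
Total I = 4 105 854 mm⁴.

Ix ≈ 4.1 × 10⁶ mm⁴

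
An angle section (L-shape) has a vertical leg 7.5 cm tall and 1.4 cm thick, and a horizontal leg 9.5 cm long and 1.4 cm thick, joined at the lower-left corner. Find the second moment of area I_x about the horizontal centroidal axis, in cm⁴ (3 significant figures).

I_x ≈ 102 cm⁴

Split into non-overlapping primitives; take the origin at the lower-left of the bounding box.
Vertical leg: 1.4 × 7.5, A = 10.5 cm², y = 3.75 cm, Ī = 49.219 cm⁴.
Horizontal leg (remainder): 8.1 × 1.4, A = 11.34 cm², y = 0.7 cm, Ī = 1.8522 cm⁴.
Centroid: ȳ = ΣA·y / ΣA = 2.1663 cm.
Transfer each piece to the horizontal centroidal axis using Ī + A·d² with d = y − 2.1663:
  vertical leg: d = 1.5837 cm → contributes +75.552 cm⁴
  horizontal leg (remainder): d = -1.4663 cm → contributes +26.235 cm⁴
Total I = 101.79 cm⁴.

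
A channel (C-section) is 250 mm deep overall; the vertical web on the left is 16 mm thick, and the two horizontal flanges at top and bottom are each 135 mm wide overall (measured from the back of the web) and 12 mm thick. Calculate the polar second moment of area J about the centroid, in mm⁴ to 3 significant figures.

J ≈ 7.24 × 10⁷ mm⁴

Split into non-overlapping primitives; take the origin at the lower-left of the bounding box.
Web: 16 × 250, A = 4 000 mm², y = 125 mm, Ī = 20 833 333 mm⁴.
Top flange (beyond web): 119 × 12, A = 1 428 mm², y = 244 mm, Ī = 17 136 mm⁴.
Bottom flange (beyond web): 119 × 12, A = 1 428 mm², y = 6 mm, Ī = 17 136 mm⁴.
By symmetry the centroid is at mid-height, ȳ = 125 mm.
Transfer each piece to the centroidal x-axis using Ī + A·d² with d = y − 125:
  web: d = 0 mm → contributes +20 833 333 mm⁴
  top flange (beyond web): d = 119 mm → contributes +20 239 044 mm⁴
  bottom flange (beyond web): d = -119 mm → contributes +20 239 044 mm⁴
Total I = 61 311 421 mm⁴.
For the y-axis: x̄ = 36.118 mm.
Repeating about the centroidal y-axis gives I_y = 11 047 629 mm⁴.
Polar second moment: J = I_x + I_y = 72 359 050 mm⁴.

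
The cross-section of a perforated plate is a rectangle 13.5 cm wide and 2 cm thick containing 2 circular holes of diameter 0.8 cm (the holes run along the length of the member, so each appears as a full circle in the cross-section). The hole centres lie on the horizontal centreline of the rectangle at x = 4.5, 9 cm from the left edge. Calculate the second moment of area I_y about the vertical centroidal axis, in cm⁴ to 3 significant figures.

Treat the section as a set of non-overlapping primitives; coordinates are from the bounding-box lower-left.
Plate: 13.5 × 2, A = 27 cm², x = 6.75 cm, Ī = 410.06 cm⁴.
Hole 1 (subtracted): ⌀0.8, A = 0.50265 cm², x = 4.5 cm, Ī = 0.020106 cm⁴.
Hole 2 (subtracted): ⌀0.8, A = 0.50265 cm², x = 9 cm, Ī = 0.020106 cm⁴.
By symmetry the centroid is at mid-width, x̄ = 6.75 cm.
Transfer each piece to the vertical centroidal axis using Ī + A·d² with d = x − 6.75:
  plate: d = 0 cm → contributes +410.06 cm⁴
  hole 1: d = -2.25 cm → contributes −2.5648 cm⁴
  hole 2: d = 2.25 cm → contributes −2.5648 cm⁴
Total I = 404.93 cm⁴.

I_y ≈ 405 cm⁴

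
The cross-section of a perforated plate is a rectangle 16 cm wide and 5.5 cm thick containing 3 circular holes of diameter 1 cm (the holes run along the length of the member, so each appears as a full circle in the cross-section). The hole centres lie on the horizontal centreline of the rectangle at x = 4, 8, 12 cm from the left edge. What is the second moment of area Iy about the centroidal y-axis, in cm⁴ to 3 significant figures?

Treat the section as a set of non-overlapping primitives; coordinates are from the bounding-box lower-left.
Plate: 16 × 5.5, A = 88 cm², x = 8 cm, Ī = 1877.3 cm⁴.
Hole 1 (subtracted): ⌀1, A = 0.7854 cm², x = 4 cm, Ī = 0.049087 cm⁴.
Hole 2 (subtracted): ⌀1, A = 0.7854 cm², x = 8 cm, Ī = 0.049087 cm⁴.
Hole 3 (subtracted): ⌀1, A = 0.7854 cm², x = 12 cm, Ī = 0.049087 cm⁴.
By symmetry the centroid is at mid-width, x̄ = 8 cm.
Transfer each piece to the centroidal y-axis using Ī + A·d² with d = x − 8:
  plate: d = 0 cm → contributes +1877.3 cm⁴
  hole 1: d = -4 cm → contributes −12.615 cm⁴
  hole 2: d = 0 cm → contributes −0.049087 cm⁴
  hole 3: d = 4 cm → contributes −12.615 cm⁴
Total I = 1852.1 cm⁴.

Iy ≈ 1850 cm⁴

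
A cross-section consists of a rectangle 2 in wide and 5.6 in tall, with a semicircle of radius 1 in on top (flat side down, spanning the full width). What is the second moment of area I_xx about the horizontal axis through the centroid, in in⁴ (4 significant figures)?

I_xx ≈ 43.70 in⁴

Break the section into simple shapes (no overlaps), measuring from the bottom-left corner of the bounding box.
Rectangular body: 2 × 5.6, A = 11.2 in², y = 2.8 in, Ī = 29.2693 in⁴.
Semicircular cap: semicircle r = 1, A = 1.5708 in², y = 6.02441 in, Ī = 0.109757 in⁴.
Centroid: ȳ = ΣA·y / ΣA = 3.1966 in.
Transfer each piece to the horizontal axis through the centroid using Ī + A·d² with d = y − 3.1966:
  rectangular body: d = -0.3966 in → contributes +31.031 in⁴
  semicircular cap: d = 2.82781 in → contributes +12.6707 in⁴
Total I = 43.7017 in⁴.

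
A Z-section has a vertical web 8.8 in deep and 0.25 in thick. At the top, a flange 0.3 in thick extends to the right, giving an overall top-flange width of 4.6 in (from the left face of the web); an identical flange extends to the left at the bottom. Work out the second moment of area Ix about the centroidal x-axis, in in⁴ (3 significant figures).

Treat the section as a set of non-overlapping primitives; coordinates are from the bounding-box lower-left.
Web: 0.25 × 8.8, A = 2.2 in², y = 4.4 in, Ī = 14.197 in⁴.
Top flange (beyond web): 4.35 × 0.3, A = 1.305 in², y = 8.65 in, Ī = 0.0097875 in⁴.
Bottom flange (beyond web): 4.35 × 0.3, A = 1.305 in², y = 0.15 in, Ī = 0.0097875 in⁴.
Centroid: ȳ = ΣA·y / ΣA = 4.4 in.
Transfer each piece to the centroidal x-axis using Ī + A·d² with d = y − 4.4:
  web: d = 0 in → contributes +14.197 in⁴
  top flange (beyond web): d = 4.25 in → contributes +23.581 in⁴
  bottom flange (beyond web): d = -4.25 in → contributes +23.581 in⁴
Total I = 61.36 in⁴.

Ix ≈ 61.4 in⁴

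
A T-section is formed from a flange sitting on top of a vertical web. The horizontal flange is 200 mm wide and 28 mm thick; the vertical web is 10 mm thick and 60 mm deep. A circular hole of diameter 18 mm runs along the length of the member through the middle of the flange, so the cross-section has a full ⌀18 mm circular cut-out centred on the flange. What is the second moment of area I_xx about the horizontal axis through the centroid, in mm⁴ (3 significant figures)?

I_xx ≈ 1.59 × 10⁶ mm⁴

Split into non-overlapping primitives; take the origin at the lower-left of the bounding box.
Flange: 200 × 28, A = 5 600 mm², y = 74 mm, Ī = 365 867 mm⁴.
Web: 10 × 60, A = 600 mm², y = 30 mm, Ī = 180 000 mm⁴.
Hole (subtracted): ⌀18, A = 254.47 mm², y = 74 mm, Ī = 5 153 mm⁴.
Centroid: ȳ = ΣA·y / ΣA = 69.56 mm.
Transfer each piece to the horizontal axis through the centroid using Ī + A·d² with d = y − 69.56:
  flange: d = 4.4403 mm → contributes +476 278 mm⁴
  web: d = -39.56 mm → contributes +1 118 981 mm⁴
  hole: d = 4.4403 mm → contributes −10 170 mm⁴
Total I = 1 585 089 mm⁴.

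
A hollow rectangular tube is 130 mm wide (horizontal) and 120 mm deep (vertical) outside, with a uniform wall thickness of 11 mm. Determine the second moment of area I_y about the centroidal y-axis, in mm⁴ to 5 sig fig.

Treat the section as a set of non-overlapping primitives; coordinates are from the bounding-box lower-left.
Outer rectangle: 130 × 120, A = 15 600 mm², x = 65 mm, Ī = 21 970 000 mm⁴.
Inner void (subtracted): 108 × 98, A = 10 584 mm², x = 65 mm, Ī = 10 287 648 mm⁴.
By symmetry the centroid is at mid-width, x̄ = 65 mm.
All pieces are centred on the centroidal y-axis, so I = ΣĪ (holes subtracted) = 11 682 352 mm⁴.

I_y ≈ 1.1682 × 10⁷ mm⁴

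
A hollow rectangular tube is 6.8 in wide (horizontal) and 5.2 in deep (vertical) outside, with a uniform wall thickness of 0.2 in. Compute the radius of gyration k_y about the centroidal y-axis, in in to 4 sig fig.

k_y ≈ 2.601 in

Decompose the section into non-overlapping parts with the origin at the bottom-left of its bounding rectangle.
Outer rectangle: 6.8 × 5.2, A = 35.36 in², x = 3.4 in, Ī = 136.254 in⁴.
Inner void (subtracted): 6.4 × 4.8, A = 30.72 in², x = 3.4 in, Ī = 104.858 in⁴.
By symmetry the centroid is at mid-width, x̄ = 3.4 in.
All pieces are centred on the centroidal y-axis, so I = ΣĪ (holes subtracted) = 31.3963 in⁴.
Radius of gyration: k = √(I/A) = √(31.3963 / 4.64) = 2.60124 in.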